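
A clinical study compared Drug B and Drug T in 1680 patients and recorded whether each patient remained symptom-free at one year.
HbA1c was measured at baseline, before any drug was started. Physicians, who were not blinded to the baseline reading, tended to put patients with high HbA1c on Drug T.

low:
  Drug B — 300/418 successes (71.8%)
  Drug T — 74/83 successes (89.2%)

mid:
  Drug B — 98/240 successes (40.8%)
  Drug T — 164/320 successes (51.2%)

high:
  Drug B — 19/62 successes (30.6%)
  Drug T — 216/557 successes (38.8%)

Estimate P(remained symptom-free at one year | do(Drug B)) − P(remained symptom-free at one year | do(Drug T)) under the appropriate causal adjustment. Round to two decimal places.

-0.12

Drug T is higher inside every HbA1c stratum but Drug B is higher in aggregate. Whether to stratify depends on how HbA1c relates to the drug.
HbA1c is set before the drug has any effect — it is not caused by the drug — and it independently drives the outcome. That makes it a confounder, so the causal comparison is within HbA1c levels.
Adjusting over the population distribution of HbA1c: 0.298·(0.718−0.892) + 0.333·(0.408−0.512) + 0.368·(0.306−0.388) = -0.117.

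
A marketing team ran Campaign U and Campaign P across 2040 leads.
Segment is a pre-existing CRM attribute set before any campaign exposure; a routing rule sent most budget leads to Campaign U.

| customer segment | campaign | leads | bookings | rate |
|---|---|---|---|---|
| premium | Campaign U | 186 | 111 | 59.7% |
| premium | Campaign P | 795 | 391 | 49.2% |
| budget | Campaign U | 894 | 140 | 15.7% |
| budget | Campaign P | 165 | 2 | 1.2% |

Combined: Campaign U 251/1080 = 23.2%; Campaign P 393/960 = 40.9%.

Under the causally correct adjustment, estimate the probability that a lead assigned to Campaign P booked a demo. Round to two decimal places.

Since customer segment is a pre-existing factor (not a product of the campaign) and it affects the outcome on its own, it is a confounder. The stratified rates, not the pooled rate, identify the causal effect.
Standardising Campaign P to the population customer segment mix: 0.481·391/795 + 0.519·2/165 = 0.243.

0.24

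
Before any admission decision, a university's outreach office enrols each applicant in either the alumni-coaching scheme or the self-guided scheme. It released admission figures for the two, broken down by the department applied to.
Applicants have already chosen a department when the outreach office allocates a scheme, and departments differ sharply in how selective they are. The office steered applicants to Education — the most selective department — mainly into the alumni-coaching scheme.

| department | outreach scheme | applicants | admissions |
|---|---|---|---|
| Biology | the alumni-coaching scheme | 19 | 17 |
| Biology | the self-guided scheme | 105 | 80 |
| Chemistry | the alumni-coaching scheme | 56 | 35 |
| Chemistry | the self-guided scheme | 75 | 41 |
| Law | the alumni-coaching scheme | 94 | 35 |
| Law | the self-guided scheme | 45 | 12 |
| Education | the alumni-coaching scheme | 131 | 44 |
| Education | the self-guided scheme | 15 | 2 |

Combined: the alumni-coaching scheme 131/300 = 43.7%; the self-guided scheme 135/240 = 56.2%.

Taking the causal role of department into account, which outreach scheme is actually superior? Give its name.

Department is set before the outreach scheme has any effect — it is not caused by the outreach scheme — and it independently drives the outcome. That makes it a confounder, so the causal comparison is within department levels.
Within each level — Biology: 89.5% vs 76.2%; Chemistry: 62.5% vs 54.7%; Law: 37.2% vs 26.7%; Education: 33.6% vs 13.3% — the alumni-coaching scheme is higher every time.

the alumni-coaching scheme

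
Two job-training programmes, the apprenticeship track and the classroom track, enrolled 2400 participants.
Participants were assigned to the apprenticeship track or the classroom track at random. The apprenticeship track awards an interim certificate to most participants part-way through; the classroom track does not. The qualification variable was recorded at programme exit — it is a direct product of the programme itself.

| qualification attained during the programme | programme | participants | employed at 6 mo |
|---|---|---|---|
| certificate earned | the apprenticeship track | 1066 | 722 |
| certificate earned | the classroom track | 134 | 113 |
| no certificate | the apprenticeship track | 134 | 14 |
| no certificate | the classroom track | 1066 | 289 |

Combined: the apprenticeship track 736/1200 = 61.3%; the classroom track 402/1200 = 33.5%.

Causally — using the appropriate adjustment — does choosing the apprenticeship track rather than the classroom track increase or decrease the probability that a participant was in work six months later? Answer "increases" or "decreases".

Because the programme influences qualification attained during the programme, qualification attained during the programme is a post-treatment mediator, not a confounder. Stratifying on it would bias the estimate; the causal effect is the crude pooled difference.
Pooled: the apprenticeship track 61.3% vs the classroom track 33.5%; the apprenticeship track is higher overall.

increases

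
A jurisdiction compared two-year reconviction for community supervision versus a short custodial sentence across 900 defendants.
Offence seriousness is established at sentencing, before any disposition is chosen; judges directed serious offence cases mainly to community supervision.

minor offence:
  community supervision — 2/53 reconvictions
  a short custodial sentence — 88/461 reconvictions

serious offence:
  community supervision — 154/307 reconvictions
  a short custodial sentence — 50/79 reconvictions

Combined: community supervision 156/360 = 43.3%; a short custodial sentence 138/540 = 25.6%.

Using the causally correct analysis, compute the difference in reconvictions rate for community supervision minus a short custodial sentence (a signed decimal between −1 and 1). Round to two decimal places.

The offence seriousness-specific comparison favours community supervision throughout, but the pooled figures favour a short custodial sentence. The question is whether to condition on offence seriousness.
Nothing the disposition does changes offence seriousness; the imbalance is an allocation artefact. With offence seriousness also predicting the outcome, the pooled figure is confounded, and the within-stratum comparison is the causal one.
Adjusting over the population distribution of offence seriousness: 0.571·(0.038−0.191) + 0.429·(0.502−0.633) = -0.144.

-0.14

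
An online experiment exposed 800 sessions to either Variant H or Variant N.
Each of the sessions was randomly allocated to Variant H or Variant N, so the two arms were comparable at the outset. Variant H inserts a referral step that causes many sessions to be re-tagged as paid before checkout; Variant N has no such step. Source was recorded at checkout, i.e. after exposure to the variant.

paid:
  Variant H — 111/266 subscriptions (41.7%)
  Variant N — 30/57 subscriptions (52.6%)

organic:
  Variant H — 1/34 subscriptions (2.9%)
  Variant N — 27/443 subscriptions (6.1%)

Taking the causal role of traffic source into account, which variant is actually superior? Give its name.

Traffic source is downstream of the variant. One should not condition on a consequence of treatment, so the overall rates are the right comparison.
Pooled: Variant H 37.3% vs Variant N 11.4%; Variant H is higher overall.

Variant H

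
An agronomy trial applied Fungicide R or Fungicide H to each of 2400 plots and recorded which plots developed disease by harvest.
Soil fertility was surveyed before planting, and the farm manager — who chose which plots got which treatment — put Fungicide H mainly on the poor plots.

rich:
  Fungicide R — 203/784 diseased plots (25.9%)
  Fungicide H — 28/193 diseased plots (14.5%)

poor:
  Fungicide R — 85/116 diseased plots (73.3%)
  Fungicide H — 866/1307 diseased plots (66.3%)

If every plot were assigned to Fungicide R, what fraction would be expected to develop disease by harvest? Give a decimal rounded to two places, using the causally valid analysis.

0.54

Within every soil fertility level Fungicide H has the lower rate, yet pooled Fungicide R does — Simpson's reversal.
Soil fertility is set before the fungicide has any effect — it is not caused by the fungicide — and it independently drives the outcome. That makes it a confounder, so the causal comparison is within soil fertility levels.
Standardising Fungicide R to the population soil fertility mix: 0.407·203/784 + 0.593·85/116 = 0.540.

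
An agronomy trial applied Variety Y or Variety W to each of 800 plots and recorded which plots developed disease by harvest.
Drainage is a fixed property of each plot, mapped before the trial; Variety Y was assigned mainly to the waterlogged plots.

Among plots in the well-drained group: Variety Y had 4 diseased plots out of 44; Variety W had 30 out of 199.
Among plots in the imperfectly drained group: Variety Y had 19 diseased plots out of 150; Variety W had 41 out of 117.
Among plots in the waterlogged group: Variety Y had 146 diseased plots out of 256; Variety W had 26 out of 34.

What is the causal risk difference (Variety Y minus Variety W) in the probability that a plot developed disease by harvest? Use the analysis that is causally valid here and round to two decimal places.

The field drainage-specific comparison favours Variety Y throughout, but the pooled figures favour Variety W. The question is whether to condition on field drainage.
Field drainage satisfies the back-door criterion: it is not a descendant of the variety, and it blocks the spurious path from variety to outcome. Adjusting for it (i.e., using the within-field drainage rates) gives the causal effect.
Adjusting over the population distribution of field drainage: 0.304·(0.091−0.151) + 0.334·(0.127−0.350) + 0.362·(0.570−0.765) = -0.163.

-0.16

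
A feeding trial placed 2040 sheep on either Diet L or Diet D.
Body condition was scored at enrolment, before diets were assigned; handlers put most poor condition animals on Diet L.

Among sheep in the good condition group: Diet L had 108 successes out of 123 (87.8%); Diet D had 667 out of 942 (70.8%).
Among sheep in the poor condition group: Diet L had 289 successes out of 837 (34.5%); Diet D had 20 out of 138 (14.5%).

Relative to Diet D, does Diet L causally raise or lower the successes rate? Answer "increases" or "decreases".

increases

The imbalance in starting body condition arose from how sheep were allocated, not from anything the diet did; and starting body condition independently affects the outcome. The pooled gap is confounded — condition on starting body condition.
Within each level — good condition: 87.8% vs 70.8%; poor condition: 34.5% vs 14.5% — Diet L is higher every time.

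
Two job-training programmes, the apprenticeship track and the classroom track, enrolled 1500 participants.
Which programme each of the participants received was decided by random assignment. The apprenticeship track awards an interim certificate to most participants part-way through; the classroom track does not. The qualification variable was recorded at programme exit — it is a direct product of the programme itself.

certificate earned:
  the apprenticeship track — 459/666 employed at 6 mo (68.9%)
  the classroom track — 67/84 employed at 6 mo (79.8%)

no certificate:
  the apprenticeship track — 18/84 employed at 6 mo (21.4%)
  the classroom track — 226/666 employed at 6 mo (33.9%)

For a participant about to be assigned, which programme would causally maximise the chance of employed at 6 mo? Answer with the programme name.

Qualification attained during the programme is recorded after the programme and is itself shifted by it — it sits on the causal path from programme to outcome. Conditioning on a mediator would strip out part of the effect we want; the pooled comparison gives the total causal effect.
Pooled: the apprenticeship track 63.6% vs the classroom track 39.1%; the apprenticeship track is higher overall.

the apprenticeship track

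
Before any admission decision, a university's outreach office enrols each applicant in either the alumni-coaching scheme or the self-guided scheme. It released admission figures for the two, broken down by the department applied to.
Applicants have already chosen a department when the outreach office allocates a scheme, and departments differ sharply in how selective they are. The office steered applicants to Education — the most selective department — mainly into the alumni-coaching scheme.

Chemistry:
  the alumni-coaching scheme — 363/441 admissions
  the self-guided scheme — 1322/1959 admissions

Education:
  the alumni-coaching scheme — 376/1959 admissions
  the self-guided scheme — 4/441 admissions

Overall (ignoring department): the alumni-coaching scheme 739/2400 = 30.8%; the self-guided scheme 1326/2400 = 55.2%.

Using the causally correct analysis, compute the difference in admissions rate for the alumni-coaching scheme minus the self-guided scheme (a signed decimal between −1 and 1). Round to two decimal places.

Within every department level the alumni-coaching scheme has the higher rate, yet pooled the self-guided scheme does — Simpson's reversal.
Department is set before the outreach scheme has any effect — it is not caused by the outreach scheme — and it independently drives the outcome. That makes it a confounder, so the causal comparison is within department levels.
Adjusting over the population distribution of department: 0.500·(0.823−0.675) + 0.500·(0.192−0.009) = +0.166.

+0.17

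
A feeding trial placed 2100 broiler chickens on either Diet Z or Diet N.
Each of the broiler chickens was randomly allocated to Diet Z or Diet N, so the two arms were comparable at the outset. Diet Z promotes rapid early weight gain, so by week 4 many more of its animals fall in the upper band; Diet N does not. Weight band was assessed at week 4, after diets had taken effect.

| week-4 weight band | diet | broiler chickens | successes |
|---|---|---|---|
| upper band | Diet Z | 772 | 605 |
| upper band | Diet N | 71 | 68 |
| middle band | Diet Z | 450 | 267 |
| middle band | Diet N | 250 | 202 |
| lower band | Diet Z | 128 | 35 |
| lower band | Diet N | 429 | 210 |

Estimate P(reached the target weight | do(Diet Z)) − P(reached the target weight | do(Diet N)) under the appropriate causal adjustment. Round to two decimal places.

+0.03

The stratified and pooled comparisons disagree (Diet N wins within each week-4 weight band; Diet Z wins overall), so the answer turns on the causal role of week-4 weight band.
Week-4 weight band lies on the pathway diet → week-4 weight band → outcome, so adjusting for it blocks the indirect effect. For the total causal effect of diet, use the unadjusted pooled rates.
The causal difference is the pooled difference: 0.672 − 0.640 = +0.032.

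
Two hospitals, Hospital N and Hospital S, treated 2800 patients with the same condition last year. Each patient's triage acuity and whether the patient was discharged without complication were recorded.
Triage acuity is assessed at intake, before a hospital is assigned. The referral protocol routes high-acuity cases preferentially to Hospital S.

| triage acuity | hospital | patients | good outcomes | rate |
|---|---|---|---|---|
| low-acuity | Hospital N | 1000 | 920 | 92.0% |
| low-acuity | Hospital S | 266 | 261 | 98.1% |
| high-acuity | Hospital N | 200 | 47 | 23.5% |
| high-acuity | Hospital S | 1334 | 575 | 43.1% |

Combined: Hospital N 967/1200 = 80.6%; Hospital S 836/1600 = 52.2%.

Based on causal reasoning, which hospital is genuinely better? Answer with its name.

Nothing the hospital does changes triage acuity; the imbalance is an allocation artefact. With triage acuity also predicting the outcome, the pooled figure is confounded, and the within-stratum comparison is the causal one.
Within each level — low-acuity: 92.0% vs 98.1%; high-acuity: 23.5% vs 43.1% — Hospital S is higher every time.

Hospital S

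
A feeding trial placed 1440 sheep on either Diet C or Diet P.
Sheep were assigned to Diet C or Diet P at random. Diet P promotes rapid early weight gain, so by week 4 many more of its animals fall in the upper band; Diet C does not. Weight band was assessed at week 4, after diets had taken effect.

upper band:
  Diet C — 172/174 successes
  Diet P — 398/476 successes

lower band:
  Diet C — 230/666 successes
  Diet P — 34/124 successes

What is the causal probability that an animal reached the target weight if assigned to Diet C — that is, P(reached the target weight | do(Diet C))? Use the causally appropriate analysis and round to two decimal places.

Week-4 weight band is recorded after the diet and is itself shifted by it — it sits on the causal path from diet to outcome. Conditioning on a mediator would strip out part of the effect we want; the pooled comparison gives the total causal effect.
So P(outcome | do(Diet C)) is just the pooled rate for Diet C: 402/840 = 0.479.

0.48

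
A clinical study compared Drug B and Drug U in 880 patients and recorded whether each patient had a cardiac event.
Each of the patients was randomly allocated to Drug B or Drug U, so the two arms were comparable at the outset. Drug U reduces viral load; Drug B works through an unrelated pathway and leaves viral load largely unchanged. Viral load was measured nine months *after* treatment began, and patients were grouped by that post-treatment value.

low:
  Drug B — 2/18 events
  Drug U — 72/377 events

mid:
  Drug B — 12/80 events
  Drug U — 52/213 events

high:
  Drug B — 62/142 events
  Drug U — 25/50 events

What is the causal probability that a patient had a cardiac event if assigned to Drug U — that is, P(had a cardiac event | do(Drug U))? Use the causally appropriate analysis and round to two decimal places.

The stratified and pooled comparisons disagree (Drug B wins within each viral load; Drug U wins overall), so the answer turns on the causal role of viral load.
Because the drug influences viral load, viral load is a post-treatment mediator, not a confounder. Stratifying on it would bias the estimate; the causal effect is the crude pooled difference.
So P(outcome | do(Drug U)) is just the pooled rate for Drug U: 149/640 = 0.233.

0.23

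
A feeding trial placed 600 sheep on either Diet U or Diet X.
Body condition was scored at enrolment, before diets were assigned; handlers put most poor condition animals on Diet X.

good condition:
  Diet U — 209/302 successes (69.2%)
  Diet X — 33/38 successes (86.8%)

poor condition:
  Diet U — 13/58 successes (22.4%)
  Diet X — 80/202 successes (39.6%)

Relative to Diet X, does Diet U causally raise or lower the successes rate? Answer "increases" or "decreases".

The imbalance in starting body condition arose from how sheep were allocated, not from anything the diet did; and starting body condition independently affects the outcome. The pooled gap is confounded — condition on starting body condition.
Within each level — good condition: 69.2% vs 86.8%; poor condition: 22.4% vs 39.6% — Diet X is higher every time.

decreases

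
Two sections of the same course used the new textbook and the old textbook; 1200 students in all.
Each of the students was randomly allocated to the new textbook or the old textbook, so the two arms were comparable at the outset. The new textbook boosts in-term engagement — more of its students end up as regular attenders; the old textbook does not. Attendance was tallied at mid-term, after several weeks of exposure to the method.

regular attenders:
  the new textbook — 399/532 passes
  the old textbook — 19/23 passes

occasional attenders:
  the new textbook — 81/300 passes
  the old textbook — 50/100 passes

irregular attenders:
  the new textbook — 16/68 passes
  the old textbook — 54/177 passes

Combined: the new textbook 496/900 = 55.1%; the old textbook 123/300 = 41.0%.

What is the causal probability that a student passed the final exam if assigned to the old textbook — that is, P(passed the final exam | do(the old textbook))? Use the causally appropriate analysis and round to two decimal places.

0.41

Mid-term attendance lies on the pathway teaching method → mid-term attendance → outcome, so adjusting for it blocks the indirect effect. For the total causal effect of teaching method, use the unadjusted pooled rates.
So P(outcome | do(the old textbook)) is just the pooled rate for the old textbook: 123/300 = 0.410.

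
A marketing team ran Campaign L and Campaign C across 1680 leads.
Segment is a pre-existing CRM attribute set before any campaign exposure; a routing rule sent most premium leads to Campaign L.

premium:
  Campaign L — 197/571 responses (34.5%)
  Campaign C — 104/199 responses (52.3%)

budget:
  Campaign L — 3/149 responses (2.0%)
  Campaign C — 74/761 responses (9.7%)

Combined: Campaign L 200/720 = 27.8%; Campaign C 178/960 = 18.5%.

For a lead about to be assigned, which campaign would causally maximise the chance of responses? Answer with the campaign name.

Campaign C

Customer segment satisfies the back-door criterion: it is not a descendant of the campaign, and it blocks the spurious path from campaign to outcome. Adjusting for it (i.e., using the within-customer segment rates) gives the causal effect.
Within each level — premium: 34.5% vs 52.3%; budget: 2.0% vs 9.7% — Campaign C is higher every time.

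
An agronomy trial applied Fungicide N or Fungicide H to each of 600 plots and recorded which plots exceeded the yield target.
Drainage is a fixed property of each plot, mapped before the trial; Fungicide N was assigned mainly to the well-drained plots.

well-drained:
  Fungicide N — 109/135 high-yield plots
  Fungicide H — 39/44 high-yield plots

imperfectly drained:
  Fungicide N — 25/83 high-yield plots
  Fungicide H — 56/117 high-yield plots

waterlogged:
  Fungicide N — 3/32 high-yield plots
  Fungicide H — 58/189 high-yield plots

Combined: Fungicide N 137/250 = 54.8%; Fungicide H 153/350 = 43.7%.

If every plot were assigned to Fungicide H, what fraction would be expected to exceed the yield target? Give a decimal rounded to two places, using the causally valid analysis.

0.54

The imbalance in field drainage arose from how plots were allocated, not from anything the fungicide did; and field drainage independently affects the outcome. The pooled gap is confounded — condition on field drainage.
Standardising Fungicide H to the population field drainage mix: 0.298·39/44 + 0.333·56/117 + 0.368·58/189 = 0.537.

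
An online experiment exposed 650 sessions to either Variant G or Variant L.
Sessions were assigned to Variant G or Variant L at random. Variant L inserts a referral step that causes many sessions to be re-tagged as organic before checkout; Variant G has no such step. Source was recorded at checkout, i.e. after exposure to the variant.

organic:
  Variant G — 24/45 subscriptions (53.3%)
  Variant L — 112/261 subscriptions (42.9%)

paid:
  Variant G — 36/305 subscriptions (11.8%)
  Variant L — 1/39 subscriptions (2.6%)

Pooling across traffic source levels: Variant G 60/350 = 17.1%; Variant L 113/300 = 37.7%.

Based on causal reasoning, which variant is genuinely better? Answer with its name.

Variant L

Traffic source is downstream of the variant. One should not condition on a consequence of treatment, so the overall rates are the right comparison.
Pooled: Variant G 17.1% vs Variant L 37.7%; Variant L is higher overall.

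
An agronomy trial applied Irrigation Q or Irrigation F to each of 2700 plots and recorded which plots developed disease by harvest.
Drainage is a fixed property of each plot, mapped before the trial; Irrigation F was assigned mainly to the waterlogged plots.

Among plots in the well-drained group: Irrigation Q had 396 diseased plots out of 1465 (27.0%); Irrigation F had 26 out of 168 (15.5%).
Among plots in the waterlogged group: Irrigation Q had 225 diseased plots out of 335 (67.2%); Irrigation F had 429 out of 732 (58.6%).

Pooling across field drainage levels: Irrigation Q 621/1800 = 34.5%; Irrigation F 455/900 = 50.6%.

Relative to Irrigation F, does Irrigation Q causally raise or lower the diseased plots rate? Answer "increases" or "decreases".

increases

Field drainage differs across irrigations for reasons unrelated to any effect of the irrigation itself, and it separately predicts the outcome — a classic confounder. We must compare within field drainage levels.
Within each level — well-drained: 27.0% vs 15.5%; waterlogged: 67.2% vs 58.6% — Irrigation F is lower every time.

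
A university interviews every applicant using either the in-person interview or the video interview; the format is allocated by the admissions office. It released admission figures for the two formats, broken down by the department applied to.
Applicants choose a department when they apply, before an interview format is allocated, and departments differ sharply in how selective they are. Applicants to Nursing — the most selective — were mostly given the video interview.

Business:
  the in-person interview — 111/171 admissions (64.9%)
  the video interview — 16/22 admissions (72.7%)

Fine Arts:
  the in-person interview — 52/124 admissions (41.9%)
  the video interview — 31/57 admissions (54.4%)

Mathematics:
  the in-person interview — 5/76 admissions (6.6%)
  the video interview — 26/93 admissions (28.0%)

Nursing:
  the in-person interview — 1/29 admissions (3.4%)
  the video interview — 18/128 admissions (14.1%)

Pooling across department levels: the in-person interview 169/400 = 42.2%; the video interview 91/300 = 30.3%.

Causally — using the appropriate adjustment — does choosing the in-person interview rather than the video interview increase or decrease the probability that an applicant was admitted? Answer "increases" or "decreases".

decreases

the video interview is higher inside every department stratum but the in-person interview is higher in aggregate. Whether to stratify depends on how department relates to the interview format.
Nothing the interview format does changes department; the imbalance is an allocation artefact. With department also predicting the outcome, the pooled figure is confounded, and the within-stratum comparison is the causal one.
Within each level — Business: 64.9% vs 72.7%; Fine Arts: 41.9% vs 54.4%; Mathematics: 6.6% vs 28.0%; Nursing: 3.4% vs 14.1% — the video interview is higher every time.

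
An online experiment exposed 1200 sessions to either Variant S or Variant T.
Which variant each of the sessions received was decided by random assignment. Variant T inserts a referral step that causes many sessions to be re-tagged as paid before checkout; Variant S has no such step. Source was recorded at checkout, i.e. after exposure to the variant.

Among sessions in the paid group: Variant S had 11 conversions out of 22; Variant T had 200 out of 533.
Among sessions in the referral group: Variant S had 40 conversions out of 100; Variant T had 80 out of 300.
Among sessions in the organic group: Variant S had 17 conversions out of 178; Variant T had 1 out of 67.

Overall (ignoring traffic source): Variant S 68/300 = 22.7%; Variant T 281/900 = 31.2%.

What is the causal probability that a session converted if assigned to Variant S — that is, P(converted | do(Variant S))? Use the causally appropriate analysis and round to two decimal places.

0.23

Traffic source here is a post-treatment variable shaped by the variant; conditioning on it would introduce bias rather than remove it. The overall comparison is the causal one.
So P(outcome | do(Variant S)) is just the pooled rate for Variant S: 68/300 = 0.227.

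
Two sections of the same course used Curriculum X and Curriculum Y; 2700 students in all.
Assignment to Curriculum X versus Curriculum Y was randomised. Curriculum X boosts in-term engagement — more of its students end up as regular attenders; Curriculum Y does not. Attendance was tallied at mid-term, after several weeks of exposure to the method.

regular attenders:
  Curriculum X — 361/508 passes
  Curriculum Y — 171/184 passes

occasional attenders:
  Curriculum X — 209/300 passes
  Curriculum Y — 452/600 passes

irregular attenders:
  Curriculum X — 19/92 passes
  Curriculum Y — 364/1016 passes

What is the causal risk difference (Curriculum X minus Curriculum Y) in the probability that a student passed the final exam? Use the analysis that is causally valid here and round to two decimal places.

The stratified and pooled comparisons disagree (Curriculum Y wins within each mid-term attendance; Curriculum X wins overall), so the answer turns on the causal role of mid-term attendance.
Stratifying would compare teaching methods among students the teaching methods themselves sorted into mid-term attendance groups — a form of selection on an intermediate. The unconditioned pooled rates give the total causal effect.
The causal difference is the pooled difference: 0.654 − 0.548 = +0.106.

+0.11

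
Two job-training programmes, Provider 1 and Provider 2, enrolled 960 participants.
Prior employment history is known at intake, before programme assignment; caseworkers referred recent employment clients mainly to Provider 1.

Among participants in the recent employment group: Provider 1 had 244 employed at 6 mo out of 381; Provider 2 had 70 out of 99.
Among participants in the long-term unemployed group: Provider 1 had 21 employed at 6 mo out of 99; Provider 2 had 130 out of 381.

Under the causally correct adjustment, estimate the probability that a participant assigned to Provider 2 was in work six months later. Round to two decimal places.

0.52

Nothing the programme does changes prior employment history; the imbalance is an allocation artefact. With prior employment history also predicting the outcome, the pooled figure is confounded, and the within-stratum comparison is the causal one.
Standardising Provider 2 to the population prior employment history mix: 0.500·70/99 + 0.500·130/381 = 0.524.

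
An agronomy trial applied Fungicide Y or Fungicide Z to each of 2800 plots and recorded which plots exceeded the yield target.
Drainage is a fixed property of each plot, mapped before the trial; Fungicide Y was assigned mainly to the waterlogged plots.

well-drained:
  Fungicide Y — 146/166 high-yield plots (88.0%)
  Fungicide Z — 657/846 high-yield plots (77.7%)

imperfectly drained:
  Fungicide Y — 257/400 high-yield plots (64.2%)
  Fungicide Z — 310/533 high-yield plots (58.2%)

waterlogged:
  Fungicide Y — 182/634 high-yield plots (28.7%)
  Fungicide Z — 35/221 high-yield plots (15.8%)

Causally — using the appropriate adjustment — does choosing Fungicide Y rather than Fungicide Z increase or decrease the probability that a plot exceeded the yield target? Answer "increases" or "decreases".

Fungicide Y is higher inside every field drainage stratum but Fungicide Z is higher in aggregate. Whether to stratify depends on how field drainage relates to the fungicide.
Nothing the fungicide does changes field drainage; the imbalance is an allocation artefact. With field drainage also predicting the outcome, the pooled figure is confounded, and the within-stratum comparison is the causal one.
Within each level — well-drained: 88.0% vs 77.7%; imperfectly drained: 64.2% vs 58.2%; waterlogged: 28.7% vs 15.8% — Fungicide Y is higher every time.

increases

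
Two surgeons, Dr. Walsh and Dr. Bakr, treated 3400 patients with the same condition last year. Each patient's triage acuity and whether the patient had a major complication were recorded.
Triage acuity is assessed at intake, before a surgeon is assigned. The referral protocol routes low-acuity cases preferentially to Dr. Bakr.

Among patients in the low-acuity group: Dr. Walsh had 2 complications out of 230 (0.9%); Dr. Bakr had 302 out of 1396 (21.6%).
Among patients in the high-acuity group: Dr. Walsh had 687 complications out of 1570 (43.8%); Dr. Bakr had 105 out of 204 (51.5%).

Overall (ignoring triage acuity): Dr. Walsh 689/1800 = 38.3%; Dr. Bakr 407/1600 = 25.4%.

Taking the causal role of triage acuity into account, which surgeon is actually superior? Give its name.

Within every triage acuity level Dr. Walsh has the lower rate, yet pooled Dr. Bakr does — Simpson's reversal.
Triage acuity satisfies the back-door criterion: it is not a descendant of the surgeon, and it blocks the spurious path from surgeon to outcome. Adjusting for it (i.e., using the within-triage acuity rates) gives the causal effect.
Within each level — low-acuity: 0.9% vs 21.6%; high-acuity: 43.8% vs 51.5% — Dr. Walsh is lower every time.

Dr. Walsh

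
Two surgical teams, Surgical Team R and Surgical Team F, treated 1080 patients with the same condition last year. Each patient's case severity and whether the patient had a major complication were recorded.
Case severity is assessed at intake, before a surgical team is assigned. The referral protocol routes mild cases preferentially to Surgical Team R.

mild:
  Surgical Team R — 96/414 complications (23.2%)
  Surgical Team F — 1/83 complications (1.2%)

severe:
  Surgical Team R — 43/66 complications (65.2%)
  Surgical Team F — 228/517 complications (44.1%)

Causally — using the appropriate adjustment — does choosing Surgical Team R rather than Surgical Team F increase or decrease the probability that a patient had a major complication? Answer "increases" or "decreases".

Since case severity is a pre-existing factor (not a product of the surgical team) and it affects the outcome on its own, it is a confounder. The stratified rates, not the pooled rate, identify the causal effect.
Within each level — mild: 23.2% vs 1.2%; severe: 65.2% vs 44.1% — Surgical Team F is lower every time.

increases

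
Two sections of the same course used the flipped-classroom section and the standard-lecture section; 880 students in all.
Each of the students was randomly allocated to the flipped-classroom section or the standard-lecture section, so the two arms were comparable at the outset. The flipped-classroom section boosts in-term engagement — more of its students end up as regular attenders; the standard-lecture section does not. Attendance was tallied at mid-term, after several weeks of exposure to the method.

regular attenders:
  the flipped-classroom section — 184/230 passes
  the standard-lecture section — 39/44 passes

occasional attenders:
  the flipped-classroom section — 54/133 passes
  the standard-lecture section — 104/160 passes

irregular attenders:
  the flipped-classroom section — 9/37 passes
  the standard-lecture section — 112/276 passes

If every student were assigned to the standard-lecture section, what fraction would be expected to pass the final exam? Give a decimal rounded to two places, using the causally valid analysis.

0.53

The stratified and pooled comparisons disagree (the standard-lecture section wins within each mid-term attendance; the flipped-classroom section wins overall), so the answer turns on the causal role of mid-term attendance.
Mid-term attendance is downstream of the teaching method. One should not condition on a consequence of treatment, so the overall rates are the right comparison.
So P(outcome | do(the standard-lecture section)) is just the pooled rate for the standard-lecture section: 255/480 = 0.531.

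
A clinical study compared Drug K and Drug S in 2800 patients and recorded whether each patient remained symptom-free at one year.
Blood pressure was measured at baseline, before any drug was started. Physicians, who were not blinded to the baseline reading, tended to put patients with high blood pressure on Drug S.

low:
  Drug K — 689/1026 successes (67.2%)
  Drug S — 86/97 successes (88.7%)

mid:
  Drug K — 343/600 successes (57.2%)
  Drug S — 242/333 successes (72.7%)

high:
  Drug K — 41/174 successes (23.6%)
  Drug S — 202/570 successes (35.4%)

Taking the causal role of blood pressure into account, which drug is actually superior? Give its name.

Within every blood pressure level Drug S has the higher rate, yet pooled Drug K does — Simpson's reversal.
Blood pressure is set before the drug has any effect — it is not caused by the drug — and it independently drives the outcome. That makes it a confounder, so the causal comparison is within blood pressure levels.
Within each level — low: 67.2% vs 88.7%; mid: 57.2% vs 72.7%; high: 23.6% vs 35.4% — Drug S is higher every time.

Drug S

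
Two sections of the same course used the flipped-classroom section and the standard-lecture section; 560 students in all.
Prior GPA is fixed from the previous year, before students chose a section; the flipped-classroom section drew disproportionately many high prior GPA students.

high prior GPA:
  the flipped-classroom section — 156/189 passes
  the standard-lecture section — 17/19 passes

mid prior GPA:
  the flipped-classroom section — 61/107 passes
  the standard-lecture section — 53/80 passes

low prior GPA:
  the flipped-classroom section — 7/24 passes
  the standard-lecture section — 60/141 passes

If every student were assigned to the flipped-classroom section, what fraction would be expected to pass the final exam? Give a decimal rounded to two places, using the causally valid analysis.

Within every prior GPA band level the standard-lecture section has the higher rate, yet pooled the flipped-classroom section does — Simpson's reversal.
Nothing the teaching method does changes prior GPA band; the imbalance is an allocation artefact. With prior GPA band also predicting the outcome, the pooled figure is confounded, and the within-stratum comparison is the causal one.
Standardising the flipped-classroom section to the population prior GPA band mix: 0.371·156/189 + 0.334·61/107 + 0.295·7/24 = 0.583.

0.58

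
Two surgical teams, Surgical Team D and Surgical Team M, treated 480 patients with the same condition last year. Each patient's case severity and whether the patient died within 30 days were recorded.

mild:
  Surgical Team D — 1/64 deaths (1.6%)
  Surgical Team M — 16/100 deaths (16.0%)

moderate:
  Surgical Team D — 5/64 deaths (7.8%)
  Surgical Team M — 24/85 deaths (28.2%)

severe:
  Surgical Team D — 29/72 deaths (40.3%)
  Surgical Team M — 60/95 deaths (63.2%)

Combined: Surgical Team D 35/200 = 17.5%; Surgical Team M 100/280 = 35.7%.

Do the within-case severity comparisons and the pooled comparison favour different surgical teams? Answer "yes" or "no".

no

Within each case severity level (mild 1.6% vs 16.0%; moderate 7.8% vs 28.2%; severe 40.3% vs 63.2%), Surgical Team D has the lower rate every time. Pooled: 17.5% vs 35.7% — Surgical Team D has the lower rate overall. They agree.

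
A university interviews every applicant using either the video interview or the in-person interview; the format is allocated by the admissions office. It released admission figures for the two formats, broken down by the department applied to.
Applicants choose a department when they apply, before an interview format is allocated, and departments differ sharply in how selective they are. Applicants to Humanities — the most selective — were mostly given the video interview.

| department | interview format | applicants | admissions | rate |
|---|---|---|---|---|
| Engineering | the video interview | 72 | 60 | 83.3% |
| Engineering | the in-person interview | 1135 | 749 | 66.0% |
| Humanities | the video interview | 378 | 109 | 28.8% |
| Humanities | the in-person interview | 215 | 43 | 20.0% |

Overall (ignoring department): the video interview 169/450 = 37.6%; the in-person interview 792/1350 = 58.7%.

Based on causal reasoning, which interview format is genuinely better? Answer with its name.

the video interview

The department-specific comparison favours the video interview throughout, but the pooled figures favour the in-person interview. The question is whether to condition on department.
Since department is a pre-existing factor (not a product of the interview format) and it affects the outcome on its own, it is a confounder. The stratified rates, not the pooled rate, identify the causal effect.
Within each level — Engineering: 83.3% vs 66.0%; Humanities: 28.8% vs 20.0% — the video interview is higher every time.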